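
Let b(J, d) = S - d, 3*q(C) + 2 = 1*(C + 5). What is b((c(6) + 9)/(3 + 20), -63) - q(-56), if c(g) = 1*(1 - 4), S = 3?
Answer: 251/3 ≈ 83.667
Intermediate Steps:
c(g) = -3 (c(g) = 1*(-3) = -3)
q(C) = 1 + C/3 (q(C) = -⅔ + (1*(C + 5))/3 = -⅔ + (1*(5 + C))/3 = -⅔ + (5 + C)/3 = -⅔ + (5/3 + C/3) = 1 + C/3)
b(J, d) = 3 - d
b((c(6) + 9)/(3 + 20), -63) - q(-56) = (3 - 1*(-63)) - (1 + (⅓)*(-56)) = (3 + 63) - (1 - 56/3) = 66 - 1*(-53/3) = 66 + 53/3 = 251/3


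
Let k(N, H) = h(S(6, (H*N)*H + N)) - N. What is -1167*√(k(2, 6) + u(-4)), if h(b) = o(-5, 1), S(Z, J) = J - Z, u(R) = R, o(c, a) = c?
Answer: -1167*I*√11 ≈ -3870.5*I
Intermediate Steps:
h(b) = -5
k(N, H) = -5 - N
-1167*√(k(2, 6) + u(-4)) = -1167*√((-5 - 1*2) - 4) = -1167*√((-5 - 2) - 4) = -1167*√(-7 - 4) = -1167*I*√11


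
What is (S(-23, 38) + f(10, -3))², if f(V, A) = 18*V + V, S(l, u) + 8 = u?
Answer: 48400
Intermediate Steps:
S(l, u) = -8 + u
f(V, A) = 19*V
(S(-23, 38) + f(10, -3))² = ((-8 + 38) + 19*10)² = (30 + 190)² = 220² = 48400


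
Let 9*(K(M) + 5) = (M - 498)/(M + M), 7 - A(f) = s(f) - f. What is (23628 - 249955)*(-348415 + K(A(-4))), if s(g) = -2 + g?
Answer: 4258306971661/54 ≈ 7.8858e+10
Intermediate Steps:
A(f) = 9 (A(f) = 7 - ((-2 + f) - f) = 7 - 1*(-2) = 7 + 2 = 9)
K(M) = -5 + (-498 + M)/(18*M) (K(M) = -5 + ((M - 498)/(M + M))/9 = -5 + ((-498 + M)/((2*M)))/9 = -5 + ((-498 + M)*(1/(2*M)))/9 = -5 + ((-498 + M)/(2*M))/9 = -5 + (-498 + M)/(18*M))
(23628 - 249955)*(-348415 + K(A(-4))) = (23628 - 249955)*(-348415 + (1/18)*(-498 - 89*9)/9) = -226327*(-348415 + (1/18)*(1/9)*(-498 - 801)) = -226327*(-348415 + (1/18)*(1/9)*(-1299)) = -226327*(-348415 - 433/54) = -226327*(-18814843/54) = 4258306971661/54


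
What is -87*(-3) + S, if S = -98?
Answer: 163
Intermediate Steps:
-87*(-3) + S = -87*(-3) - 98 = 261 - 98 = 163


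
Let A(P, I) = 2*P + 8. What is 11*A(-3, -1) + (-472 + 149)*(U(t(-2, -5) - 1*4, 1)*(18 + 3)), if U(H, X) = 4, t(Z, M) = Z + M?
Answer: -27110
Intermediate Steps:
t(Z, M) = M + Z
A(P, I) = 8 + 2*P
11*A(-3, -1) + (-472 + 149)*(U(t(-2, -5) - 1*4, 1)*(18 + 3)) = 11*(8 + 2*(-3)) + (-472 + 149)*(4*(18 + 3)) = 11*(8 - 6) - 1292*21 = 11*2 - 323*84 = 22 - 27132 = -27110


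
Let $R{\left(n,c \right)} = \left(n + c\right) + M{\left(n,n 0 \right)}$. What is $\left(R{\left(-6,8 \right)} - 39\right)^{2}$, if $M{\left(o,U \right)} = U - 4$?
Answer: $1681$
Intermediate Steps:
$M{\left(o,U \right)} = -4 + U$ ($M{\left(o,U \right)} = U - 4 = -4 + U$)
$R{\left(n,c \right)} = -4 + c + n$ ($R{\left(n,c \right)} = \left(n + c\right) + \left(-4 + n 0\right) = \left(c + n\right) + \left(-4 + 0\right) = \left(c + n\right) - 4 = -4 + c + n$)
$\left(R{\left(-6,8 \right)} - 39\right)^{2} = \left(\left(-4 + 8 - 6\right) - 39\right)^{2} = \left(-2 - 39\right)^{2} = \left(-41\right)^{2} = 1681$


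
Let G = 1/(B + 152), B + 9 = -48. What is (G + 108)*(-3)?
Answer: -30783/95 ≈ -324.03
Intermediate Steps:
B = -57 (B = -9 - 48 = -57)
G = 1/95 (G = 1/(-57 + 152) = 1/95 ≈ 0.010526)
(G + 108)*(-3) = (1/95 + 108)*(-3) = (10261/95)*(-3) = -30783/95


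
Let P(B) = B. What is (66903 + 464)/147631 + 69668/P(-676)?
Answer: -2559904104/24949639 ≈ -102.60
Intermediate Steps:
(66903 + 464)/147631 + 69668/P(-676) = (66903 + 464)/147631 + 69668/(-676) = 67367*(1/147631) + 69668*(-1/676) = 67367/147631 - 17417/169 = -2559904104/24949639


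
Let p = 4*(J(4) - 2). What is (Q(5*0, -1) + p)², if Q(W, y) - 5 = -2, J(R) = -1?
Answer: 81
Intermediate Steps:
Q(W, y) = 3 (Q(W, y) = 5 - 2 = 3)
p = -12 (p = 4*(-1 - 2) = 4*(-3) = -12)
(Q(5*0, -1) + p)² = (3 - 12)² = (-9)² = 81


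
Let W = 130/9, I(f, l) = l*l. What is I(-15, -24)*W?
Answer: 8320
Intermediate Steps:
I(f, l) = l**2
W = 130/9 (W = 130*(1/9) = 130/9 ≈ 14.444)
I(-15, -24)*W = (-24)**2*(130/9) = 576*(130/9) = 8320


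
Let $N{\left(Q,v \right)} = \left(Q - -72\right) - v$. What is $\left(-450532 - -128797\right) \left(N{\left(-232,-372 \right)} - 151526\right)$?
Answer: $48683009790$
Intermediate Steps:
$N{\left(Q,v \right)} = 72 + Q - v$ ($N{\left(Q,v \right)} = \left(Q + 72\right) - v = \left(72 + Q\right) - v = 72 + Q - v$)
$\left(-450532 - -128797\right) \left(N{\left(-232,-372 \right)} - 151526\right) = \left(-450532 - -128797\right) \left(\left(72 - 232 - -372\right) - 151526\right) = \left(-450532 + 128797\right) \left(\left(72 - 232 + 372\right) - 151526\right) = - 321735 \left(212 - 151526\right) = \left(-321735\right) \left(-151314\right) = 48683009790$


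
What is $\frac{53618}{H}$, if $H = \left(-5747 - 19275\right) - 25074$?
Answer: $- \frac{26809}{25048} \approx -1.0703$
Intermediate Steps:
$H = -50096$ ($H = \left(-5747 - 19275\right) - 25074 = -25022 - 25074 = -50096$)
$\frac{53618}{H} = \frac{53618}{-50096} = 53618 \left(- \frac{1}{50096}\right) = - \frac{26809}{25048}$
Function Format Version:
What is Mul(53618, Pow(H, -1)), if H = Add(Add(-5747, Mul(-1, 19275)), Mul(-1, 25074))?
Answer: Rational(-26809, 25048) ≈ -1.0703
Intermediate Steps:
H = -50096 (H = Add(Add(-5747, -19275), -25074) = Add(-25022, -25074) = -50096)
Mul(53618, Pow(H, -1)) = Mul(53618, Pow(-50096, -1)) = Mul(53618, Rational(-1, 50096)) = Rational(-26809, 25048)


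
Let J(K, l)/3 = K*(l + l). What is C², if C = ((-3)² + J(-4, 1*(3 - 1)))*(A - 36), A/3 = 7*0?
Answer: 1971216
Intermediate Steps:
J(K, l) = 6*K*l (J(K, l) = 3*(K*(l + l)) = 3*(K*(2*l)) = 3*(2*K*l) = 6*K*l)
A = 0 (A = 3*(7*0) = 3*0 = 0)
C = 1404 (C = ((-3)² + 6*(-4)*(1*(3 - 1)))*(0 - 36) = (9 + 6*(-4)*(1*2))*(-36) = (9 + 6*(-4)*2)*(-36) = (9 - 48)*(-36) = -39*(-36) = 1404)
C² = 1404² = 1971216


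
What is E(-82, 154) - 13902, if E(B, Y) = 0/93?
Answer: -13902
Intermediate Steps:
E(B, Y) = 0 (E(B, Y) = 0*(1/93) = 0)
E(-82, 154) - 13902 = 0 - 13902 = -13902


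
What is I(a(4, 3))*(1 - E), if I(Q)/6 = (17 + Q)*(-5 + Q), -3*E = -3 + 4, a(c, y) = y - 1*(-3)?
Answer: 184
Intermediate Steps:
a(c, y) = 3 + y (a(c, y) = y + 3 = 3 + y)
E = -⅓ (E = -(-3 + 4)/3 = -⅓*1 = -⅓ ≈ -0.33333)
I(Q) = 6*(-5 + Q)*(17 + Q) (I(Q) = 6*((17 + Q)*(-5 + Q)) = 6*((-5 + Q)*(17 + Q)) = 6*(-5 + Q)*(17 + Q))
I(a(4, 3))*(1 - E) = (-510 + 6*(3 + 3)² + 72*(3 + 3))*(1 - 1*(-⅓)) = (-510 + 6*6² + 72*6)*(1 + ⅓) = (-510 + 6*36 + 432)*(4/3) = (-510 + 216 + 432)*(4/3) = 138*(4/3) = 184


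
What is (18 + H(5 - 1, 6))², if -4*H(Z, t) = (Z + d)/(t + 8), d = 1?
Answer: 1006009/3136 ≈ 320.79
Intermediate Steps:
H(Z, t) = -(1 + Z)/(4*(8 + t)) (H(Z, t) = -(Z + 1)/(4*(t + 8)) = -(1 + Z)/(4*(8 + t)))
(18 + H(5 - 1, 6))² = (18 + (-1 - (5 - 1))/(4*(8 + 6)))² = (18 + (¼)*(-1 - 1*4)/14)² = (18 + (¼)*(1/14)*(-1 - 4))² = (18 + (¼)*(1/14)*(-5))² = (18 - 5/56)² = (1003/56)² = 1006009/3136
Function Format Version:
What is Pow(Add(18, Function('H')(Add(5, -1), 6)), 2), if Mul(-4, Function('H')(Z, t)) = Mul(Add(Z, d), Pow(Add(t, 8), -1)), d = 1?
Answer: Rational(1006009, 3136) ≈ 320.79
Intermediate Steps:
Function('H')(Z, t) = Mul(Rational(-1, 4), Pow(Add(8, t), -1), Add(1, Z)) (Function('H')(Z, t) = Mul(Rational(-1, 4), Mul(Add(Z, 1), Pow(Add(t, 8), -1))) = Mul(Rational(-1, 4), Mul(Add(1, Z), Pow(Add(8, t), -1))) = Mul(Rational(-1, 4), Mul(Pow(Add(8, t), -1), Add(1, Z))) = Mul(Rational(-1, 4), Pow(Add(8, t), -1), Add(1, Z)))
Pow(Add(18, Function('H')(Add(5, -1), 6)), 2) = Pow(Add(18, Mul(Rational(1, 4), Pow(Add(8, 6), -1), Add(-1, Mul(-1, Add(5, -1))))), 2) = Pow(Add(18, Mul(Rational(1, 4), Pow(14, -1), Add(-1, Mul(-1, 4)))), 2) = Pow(Add(18, Mul(Rational(1, 4), Rational(1, 14), Add(-1, -4))), 2) = Pow(Add(18, Mul(Rational(1, 4), Rational(1, 14), -5)), 2) = Pow(Add(18, Rational(-5, 56)), 2) = Pow(Rational(1003, 56), 2) = Rational(1006009, 3136)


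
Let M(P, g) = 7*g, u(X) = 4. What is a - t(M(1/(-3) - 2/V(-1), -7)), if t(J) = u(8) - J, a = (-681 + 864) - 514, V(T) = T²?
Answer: -384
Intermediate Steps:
a = -331 (a = 183 - 514 = -331)
t(J) = 4 - J
a - t(M(1/(-3) - 2/V(-1), -7)) = -331 - (4 - 7*(-7)) = -331 - (4 - 1*(-49)) = -331 - (4 + 49) = -331 - 1*53 = -331 - 53 = -384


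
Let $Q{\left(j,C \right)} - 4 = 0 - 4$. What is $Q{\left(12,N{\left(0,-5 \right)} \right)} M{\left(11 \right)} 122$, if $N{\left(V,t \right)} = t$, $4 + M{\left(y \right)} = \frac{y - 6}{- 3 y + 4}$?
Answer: $0$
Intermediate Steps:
$M{\left(y \right)} = -4 + \frac{-6 + y}{4 - 3 y}$ ($M{\left(y \right)} = -4 + \frac{y - 6}{- 3 y + 4} = -4 + \frac{-6 + y}{4 - 3 y}$)
$Q{\left(j,C \right)} = 0$ ($Q{\left(j,C \right)} = 4 + \left(0 - 4\right) = 4 - 4 = 0$)
$Q{\left(12,N{\left(0,-5 \right)} \right)} M{\left(11 \right)} 122 = 0 \frac{22 - 143}{-4 + 3 \cdot 11} \cdot 122 = 0 \frac{22 - 143}{-4 + 33} \cdot 122 = 0 \cdot \frac{1}{29} \left(-121\right) 122 = 0 \left(- \frac{121}{29}\right) 122 = 0 \cdot 122 = 0$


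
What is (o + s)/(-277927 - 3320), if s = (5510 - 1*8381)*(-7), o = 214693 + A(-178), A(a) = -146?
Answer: -234644/281247 ≈ -0.83430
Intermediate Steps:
o = 214547 (o = 214693 - 146 = 214547)
s = 20097 (s = (5510 - 8381)*(-7) = -2871*(-7) = 20097)
(o + s)/(-277927 - 3320) = (214547 + 20097)/(-277927 - 3320) = 234644/(-281247) = 234644*(-1/281247) = -234644/281247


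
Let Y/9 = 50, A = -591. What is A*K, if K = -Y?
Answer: 265950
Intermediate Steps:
Y = 450 (Y = 9*50 = 450)
K = -450 (K = -1*450 = -450)
A*K = -591*(-450) = 265950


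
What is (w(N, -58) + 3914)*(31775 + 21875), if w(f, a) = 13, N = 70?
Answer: 210683550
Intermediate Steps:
(w(N, -58) + 3914)*(31775 + 21875) = (13 + 3914)*(31775 + 21875) = 3927*53650 = 210683550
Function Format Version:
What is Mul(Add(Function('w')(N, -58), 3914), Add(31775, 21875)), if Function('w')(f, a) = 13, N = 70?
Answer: 210683550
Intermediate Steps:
Mul(Add(Function('w')(N, -58), 3914), Add(31775, 21875)) = Mul(Add(13, 3914), Add(31775, 21875)) = Mul(3927, 53650) = 210683550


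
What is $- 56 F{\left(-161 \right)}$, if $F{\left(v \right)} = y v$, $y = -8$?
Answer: $-72128$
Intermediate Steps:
$F{\left(v \right)} = - 8 v$
$- 56 F{\left(-161 \right)} = - 56 \left(\left(-8\right) \left(-161\right)\right) = \left(-56\right) 1288 = -72128$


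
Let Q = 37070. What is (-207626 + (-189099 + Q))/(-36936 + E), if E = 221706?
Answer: -23977/12318 ≈ -1.9465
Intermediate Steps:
(-207626 + (-189099 + Q))/(-36936 + E) = (-207626 + (-189099 + 37070))/(-36936 + 221706) = (-207626 - 152029)/184770 = -359655*1/184770 = -23977/12318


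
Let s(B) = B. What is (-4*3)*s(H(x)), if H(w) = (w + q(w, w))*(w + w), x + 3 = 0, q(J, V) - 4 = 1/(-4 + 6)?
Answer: 108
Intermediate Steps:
q(J, V) = 9/2 (q(J, V) = 4 + 1/(-4 + 6) = 4 + 1/2 = 9/2)
x = -3 (x = -3 + 0 = -3)
H(w) = 2*w*(9/2 + w) (H(w) = (w + 9/2)*(w + w) = (9/2 + w)*(2*w) = 2*w*(9/2 + w))
(-4*3)*s(H(x)) = (-4*3)*(-3*(9 + 2*(-3))) = -(-36)*(9 - 6) = -(-36)*3 = -12*(-9) = 108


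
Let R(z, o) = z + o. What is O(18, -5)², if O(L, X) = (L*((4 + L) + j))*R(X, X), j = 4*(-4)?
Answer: 1166400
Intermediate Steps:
j = -16
R(z, o) = o + z
O(L, X) = 2*L*X*(-12 + L) (O(L, X) = (L*((4 + L) - 16))*(X + X) = (L*(-12 + L))*(2*X) = 2*L*X*(-12 + L))
O(18, -5)² = (2*18*(-5)*(-12 + 18))² = (2*18*(-5)*6)² = (-1080)² = 1166400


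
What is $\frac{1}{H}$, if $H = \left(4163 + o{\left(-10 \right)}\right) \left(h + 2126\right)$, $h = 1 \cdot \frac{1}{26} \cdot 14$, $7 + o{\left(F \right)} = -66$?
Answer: $\frac{13}{113068050} \approx 1.1498 \cdot 10^{-7}$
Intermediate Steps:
$o{\left(F \right)} = -73$ ($o{\left(F \right)} = -7 - 66 = -73$)
$h = \frac{7}{13}$ ($h = 1 \cdot \frac{1}{26} \cdot 14 = \frac{1}{26} \cdot 14 = \frac{7}{13} \approx 0.53846$)
$H = \frac{113068050}{13}$ ($H = \left(4163 - 73\right) \left(\frac{7}{13} + 2126\right) = 4090 \cdot \frac{27645}{13} = \frac{113068050}{13} \approx 8.6975 \cdot 10^{6}$)
$\frac{1}{H} = \frac{1}{\frac{113068050}{13}} = \frac{13}{113068050}$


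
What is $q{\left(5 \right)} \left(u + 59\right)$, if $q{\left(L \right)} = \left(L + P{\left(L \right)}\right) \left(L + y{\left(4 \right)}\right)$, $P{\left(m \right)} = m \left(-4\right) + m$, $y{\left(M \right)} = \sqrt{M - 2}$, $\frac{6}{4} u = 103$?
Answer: $- \frac{19150}{3} - \frac{3830 \sqrt{2}}{3} \approx -8188.8$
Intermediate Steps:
$u = \frac{206}{3}$ ($u = \frac{2}{3} \cdot 103 = \frac{206}{3} \approx 68.667$)
$y{\left(M \right)} = \sqrt{-2 + M}$
$P{\left(m \right)} = - 3 m$ ($P{\left(m \right)} = - 4 m + m = - 3 m$)
$q{\left(L \right)} = - 2 L \left(L + \sqrt{2}\right)$ ($q{\left(L \right)} = \left(L - 3 L\right) \left(L + \sqrt{-2 + 4}\right) = - 2 L \left(L + \sqrt{2}\right)$)
$q{\left(5 \right)} \left(u + 59\right) = 2 \cdot 5 \left(\left(-1\right) 5 - \sqrt{2}\right) \left(\frac{206}{3} + 59\right) = 2 \cdot 5 \left(-5 - \sqrt{2}\right) \frac{383}{3} = \left(-50 - 10 \sqrt{2}\right) \frac{383}{3} = - \frac{19150}{3} - \frac{3830 \sqrt{2}}{3}$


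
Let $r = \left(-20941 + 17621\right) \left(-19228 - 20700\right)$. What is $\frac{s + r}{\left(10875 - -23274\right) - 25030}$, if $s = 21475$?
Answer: $\frac{132582435}{9119} \approx 14539.0$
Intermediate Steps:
$r = 132560960$ ($r = \left(-3320\right) \left(-39928\right) = 132560960$)
$\frac{s + r}{\left(10875 - -23274\right) - 25030} = \frac{21475 + 132560960}{\left(10875 - -23274\right) - 25030} = \frac{132582435}{\left(10875 + 23274\right) - 25030} = \frac{132582435}{34149 - 25030} = \frac{132582435}{9119}$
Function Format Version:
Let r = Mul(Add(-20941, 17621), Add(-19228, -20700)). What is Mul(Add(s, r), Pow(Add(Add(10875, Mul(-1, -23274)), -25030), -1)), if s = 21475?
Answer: Rational(132582435, 9119) ≈ 14539.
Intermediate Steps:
r = 132560960 (r = Mul(-3320, -39928) = 132560960)
Mul(Add(s, r), Pow(Add(Add(10875, Mul(-1, -23274)), -25030), -1)) = Mul(Add(21475, 132560960), Pow(Add(Add(10875, Mul(-1, -23274)), -25030), -1)) = Mul(132582435, Pow(Add(Add(10875, 23274), -25030), -1)) = Mul(132582435, Pow(Add(34149, -25030), -1)) = Mul(132582435, Pow(9119, -1)) = Mul(132582435, Rational(1, 9119)) = Rational(132582435, 9119)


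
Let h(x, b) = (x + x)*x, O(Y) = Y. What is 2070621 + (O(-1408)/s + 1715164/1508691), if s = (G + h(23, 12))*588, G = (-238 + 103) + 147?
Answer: 81893798181829253/39550334565 ≈ 2.0706e+6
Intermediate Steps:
G = 12 (G = -135 + 147 = 12)
h(x, b) = 2*x² (h(x, b) = (2*x)*x = 2*x²)
s = 629160 (s = (12 + 2*23²)*588 = (12 + 2*529)*588 = (12 + 1058)*588 = 1070*588 = 629160)
2070621 + (O(-1408)/s + 1715164/1508691) = 2070621 + (-1408/629160 + 1715164/1508691) = 2070621 + (-1408*1/629160 + 1715164*(1/1508691)) = 2070621 + (-176/78645 + 1715164/1508691) = 2070621 + 44874514388/39550334565 = 81893798181829253/39550334565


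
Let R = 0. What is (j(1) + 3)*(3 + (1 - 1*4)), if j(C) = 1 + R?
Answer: 0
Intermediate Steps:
j(C) = 1 (j(C) = 1 + 0 = 1)
(j(1) + 3)*(3 + (1 - 1*4)) = (1 + 3)*(3 + (1 - 1*4)) = 4*(3 + (1 - 4)) = 4*(3 - 3) = 4*0 = 0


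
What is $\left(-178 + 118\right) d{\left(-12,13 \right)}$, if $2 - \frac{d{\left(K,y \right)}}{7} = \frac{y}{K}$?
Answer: $-1295$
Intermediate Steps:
$d{\left(K,y \right)} = 14 - \frac{7 y}{K}$ ($d{\left(K,y \right)} = 14 - 7 \frac{y}{K} = 14 - \frac{7 y}{K}$)
$\left(-178 + 118\right) d{\left(-12,13 \right)} = \left(-178 + 118\right) \left(14 - \frac{91}{-12}\right) = - 60 \left(14 - 91 \left(- \frac{1}{12}\right)\right) = - 60 \left(14 + \frac{91}{12}\right) = \left(-60\right) \frac{259}{12} = -1295$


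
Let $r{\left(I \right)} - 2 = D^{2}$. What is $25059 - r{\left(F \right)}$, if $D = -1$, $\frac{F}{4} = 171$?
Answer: $25056$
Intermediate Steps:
$F = 684$ ($F = 4 \cdot 171 = 684$)
$r{\left(I \right)} = 3$ ($r{\left(I \right)} = 2 + \left(-1\right)^{2} = 2 + 1 = 3$)
$25059 - r{\left(F \right)} = 25059 - 3 = 25056$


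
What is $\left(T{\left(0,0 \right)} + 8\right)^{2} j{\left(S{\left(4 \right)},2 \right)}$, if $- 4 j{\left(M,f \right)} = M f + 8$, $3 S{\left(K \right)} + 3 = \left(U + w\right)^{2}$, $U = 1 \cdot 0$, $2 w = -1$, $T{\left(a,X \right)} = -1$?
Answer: $- \frac{1813}{24} \approx -75.542$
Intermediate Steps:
$w = - \frac{1}{2}$ ($w = \frac{1}{2} \left(-1\right) = - \frac{1}{2} \approx -0.5$)
$U = 0$
$S{\left(K \right)} = - \frac{11}{12}$ ($S{\left(K \right)} = -1 + \frac{\left(0 - \frac{1}{2}\right)^{2}}{3} = -1 + \frac{\left(- \frac{1}{2}\right)^{2}}{3} = -1 + \frac{1}{3} \cdot \frac{1}{4} = -1 + \frac{1}{12} = - \frac{11}{12}$)
$j{\left(M,f \right)} = -2 - \frac{M f}{4}$ ($j{\left(M,f \right)} = - \frac{M f + 8}{4} = - \frac{8 + M f}{4} = -2 - \frac{M f}{4}$)
$\left(T{\left(0,0 \right)} + 8\right)^{2} j{\left(S{\left(4 \right)},2 \right)} = \left(-1 + 8\right)^{2} \left(-2 - \left(- \frac{11}{48}\right) 2\right) = 7^{2} \left(-2 + \frac{11}{24}\right) = 49 \left(- \frac{37}{24}\right) = - \frac{1813}{24}$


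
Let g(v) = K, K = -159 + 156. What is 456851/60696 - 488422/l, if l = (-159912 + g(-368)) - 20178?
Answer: 37306976285/3643641576 ≈ 10.239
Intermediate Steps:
K = -3
g(v) = -3
l = -180093 (l = (-159912 - 3) - 20178 = -159915 - 20178 = -180093)
456851/60696 - 488422/l = 456851/60696 - 488422/(-180093) = 456851*(1/60696) - 488422*(-1/180093) = 456851/60696 + 488422/180093 = 37306976285/3643641576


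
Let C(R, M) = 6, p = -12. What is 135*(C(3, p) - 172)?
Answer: -22410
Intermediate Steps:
135*(C(3, p) - 172) = 135*(6 - 172) = 135*(-166) = -22410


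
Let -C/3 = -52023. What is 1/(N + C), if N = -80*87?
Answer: 1/149109 ≈ 6.7065e-6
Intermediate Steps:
C = 156069 (C = -3*(-52023) = 156069)
N = -6960
1/(N + C) = 1/(-6960 + 156069) = 1/149109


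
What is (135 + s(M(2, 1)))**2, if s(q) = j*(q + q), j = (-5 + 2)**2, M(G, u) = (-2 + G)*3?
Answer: 18225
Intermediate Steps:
M(G, u) = -6 + 3*G
j = 9 (j = (-3)**2 = 9)
s(q) = 18*q (s(q) = 9*(q + q) = 9*(2*q) = 18*q)
(135 + s(M(2, 1)))**2 = (135 + 18*(-6 + 3*2))**2 = (135 + 18*(-6 + 6))**2 = (135 + 18*0)**2 = (135 + 0)**2 = 135**2 = 18225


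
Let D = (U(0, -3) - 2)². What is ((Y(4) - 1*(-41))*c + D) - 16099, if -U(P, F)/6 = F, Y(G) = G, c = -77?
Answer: -19308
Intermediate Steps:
U(P, F) = -6*F
D = 256 (D = (-6*(-3) - 2)² = (18 - 2)² = 16² = 256)
((Y(4) - 1*(-41))*c + D) - 16099 = ((4 - 1*(-41))*(-77) + 256) - 16099 = ((4 + 41)*(-77) + 256) - 16099 = (45*(-77) + 256) - 16099 = (-3465 + 256) - 16099 = -3209 - 16099 = -19308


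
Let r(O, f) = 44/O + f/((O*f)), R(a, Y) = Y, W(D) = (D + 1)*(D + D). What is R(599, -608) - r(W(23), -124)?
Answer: -223759/368 ≈ -608.04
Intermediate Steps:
W(D) = 2*D*(1 + D) (W(D) = (1 + D)*(2*D) = 2*D*(1 + D))
r(O, f) = 45/O (r(O, f) = 44/O + f*(1/(O*f)) = 44/O + 1/O = 45/O)
R(599, -608) - r(W(23), -124) = -608 - 45/(2*23*(1 + 23)) = -608 - 45/(2*23*24) = -608 - 45/1104 = -608 - 1*15/368 = -608 - 15/368 = -223759/368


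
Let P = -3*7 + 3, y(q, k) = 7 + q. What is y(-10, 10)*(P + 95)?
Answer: -231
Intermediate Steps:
P = -18 (P = -21 + 3 = -18)
y(-10, 10)*(P + 95) = (7 - 10)*(-18 + 95) = -3*77 = -231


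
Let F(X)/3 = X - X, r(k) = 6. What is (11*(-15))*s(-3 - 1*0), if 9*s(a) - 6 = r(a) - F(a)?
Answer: -220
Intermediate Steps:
F(X) = 0 (F(X) = 3*(X - X) = 3*0 = 0)
s(a) = 4/3 (s(a) = 2/3 + (6 - 1*0)/9 = 2/3 + (6 + 0)/9 = 2/3 + (1/9)*6 = 2/3 + 2/3 = 4/3)
(11*(-15))*s(-3 - 1*0) = (11*(-15))*(4/3) = -165*4/3 = -220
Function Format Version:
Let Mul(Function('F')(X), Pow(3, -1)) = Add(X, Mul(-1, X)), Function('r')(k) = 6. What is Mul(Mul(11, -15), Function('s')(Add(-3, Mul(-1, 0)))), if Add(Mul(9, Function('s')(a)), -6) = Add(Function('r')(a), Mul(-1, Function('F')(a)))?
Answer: -220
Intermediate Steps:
Function('F')(X) = 0 (Function('F')(X) = Mul(3, Add(X, Mul(-1, X))) = Mul(3, 0) = 0)
Function('s')(a) = Rational(4, 3) (Function('s')(a) = Add(Rational(2, 3), Mul(Rational(1, 9), Add(6, Mul(-1, 0)))) = Add(Rational(2, 3), Mul(Rational(1, 9), Add(6, 0))) = Add(Rational(2, 3), Mul(Rational(1, 9), 6)) = Add(Rational(2, 3), Rational(2, 3)) = Rational(4, 3))
Mul(Mul(11, -15), Function('s')(Add(-3, Mul(-1, 0)))) = Mul(Mul(11, -15), Rational(4, 3)) = Mul(-165, Rational(4, 3)) = -220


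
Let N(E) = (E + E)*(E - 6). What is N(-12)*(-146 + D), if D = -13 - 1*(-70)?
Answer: -38448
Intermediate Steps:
N(E) = 2*E*(-6 + E) (N(E) = (2*E)*(-6 + E) = 2*E*(-6 + E))
D = 57 (D = -13 + 70 = 57)
N(-12)*(-146 + D) = (2*(-12)*(-6 - 12))*(-146 + 57) = (2*(-12)*(-18))*(-89) = 432*(-89) = -38448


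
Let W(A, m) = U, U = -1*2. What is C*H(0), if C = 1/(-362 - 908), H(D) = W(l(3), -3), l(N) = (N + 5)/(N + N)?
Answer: 1/635 ≈ 0.0015748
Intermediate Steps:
U = -2
l(N) = (5 + N)/(2*N) (l(N) = (5 + N)/((2*N)) = (5 + N)*(1/(2*N)) = (5 + N)/(2*N))
W(A, m) = -2
H(D) = -2
C = -1/1270 (C = 1/(-1270) = -1/1270 ≈ -0.00078740)
C*H(0) = -1/1270*(-2) = 1/635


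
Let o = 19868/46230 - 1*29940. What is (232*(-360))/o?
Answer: 965282400/346026583 ≈ 2.7896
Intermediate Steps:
o = -692053166/23115 (o = 19868*(1/46230) - 29940 = 9934/23115 - 29940 = -692053166/23115 ≈ -29940.)
(232*(-360))/o = (232*(-360))/(-692053166/23115) = -83520*(-23115/692053166) = 965282400/346026583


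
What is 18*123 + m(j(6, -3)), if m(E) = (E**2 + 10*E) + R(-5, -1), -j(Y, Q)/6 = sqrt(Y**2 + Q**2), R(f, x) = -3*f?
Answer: 3849 - 180*sqrt(5) ≈ 3446.5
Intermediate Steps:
j(Y, Q) = -6*sqrt(Q**2 + Y**2) (j(Y, Q) = -6*sqrt(Y**2 + Q**2) = -6*sqrt(Q**2 + Y**2))
m(E) = 15 + E**2 + 10*E (m(E) = (E**2 + 10*E) - 3*(-5) = (E**2 + 10*E) + 15 = 15 + E**2 + 10*E)
18*123 + m(j(6, -3)) = 18*123 + (15 + (-6*sqrt((-3)**2 + 6**2))**2 + 10*(-6*sqrt((-3)**2 + 6**2))) = 2214 + (15 + (-6*sqrt(9 + 36))**2 + 10*(-6*sqrt(9 + 36))) = 2214 + (15 + (-18*sqrt(5))**2 + 10*(-18*sqrt(5))) = 2214 + (15 + 1620 - 180*sqrt(5)) = 2214 + (1635 - 180*sqrt(5)) = 3849 - 180*sqrt(5)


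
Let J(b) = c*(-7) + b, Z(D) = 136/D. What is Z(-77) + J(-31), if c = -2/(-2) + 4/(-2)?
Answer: -1984/77 ≈ -25.766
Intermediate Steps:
c = -1 (c = -2*(-½) + 4*(-½) = 1 - 2 = -1)
J(b) = 7 + b (J(b) = -1*(-7) + b = 7 + b)
Z(-77) + J(-31) = 136/(-77) + (7 - 31) = 136*(-1/77) - 24 = -136/77 - 24 = -1984/77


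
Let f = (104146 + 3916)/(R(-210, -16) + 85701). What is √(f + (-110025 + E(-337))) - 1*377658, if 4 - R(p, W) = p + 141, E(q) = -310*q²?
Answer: -377658 + I*√64957295052105638/42887 ≈ -3.7766e+5 + 5942.8*I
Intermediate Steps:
R(p, W) = -137 - p (R(p, W) = 4 - (p + 141) = 4 - (141 + p) = 4 + (-141 - p) = -137 - p)
f = 54031/42887 (f = (104146 + 3916)/((-137 - 1*(-210)) + 85701) = 108062/((-137 + 210) + 85701) = 108062/(73 + 85701) = 108062/85774 = 108062*(1/85774) = 54031/42887 ≈ 1.2598)
√(f + (-110025 + E(-337))) - 1*377658 = √(54031/42887 + (-110025 - 310*(-337)²)) - 1*377658 = √(54031/42887 + (-110025 - 310*113569)) - 377658 = √(54031/42887 + (-110025 - 35206390)) - 377658 = √(54031/42887 - 35316415) - 377658 = √(-1514615036074/42887) - 377658 = I*√64957295052105638/42887 - 377658 = -377658 + I*√64957295052105638/42887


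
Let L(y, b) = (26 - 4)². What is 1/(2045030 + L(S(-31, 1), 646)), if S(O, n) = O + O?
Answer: 1/2045514 ≈ 4.8887e-7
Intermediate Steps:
S(O, n) = 2*O
L(y, b) = 484 (L(y, b) = 22² = 484)
1/(2045030 + L(S(-31, 1), 646)) = 1/(2045030 + 484) = 1/2045514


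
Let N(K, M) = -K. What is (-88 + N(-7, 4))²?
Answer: 6561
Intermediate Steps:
(-88 + N(-7, 4))² = (-88 - 1*(-7))² = (-88 + 7)² = (-81)² = 6561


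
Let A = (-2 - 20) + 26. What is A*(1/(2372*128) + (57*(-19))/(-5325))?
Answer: 109607151/134729600 ≈ 0.81353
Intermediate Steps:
A = 4 (A = -22 + 26 = 4)
A*(1/(2372*128) + (57*(-19))/(-5325)) = 4*(1/(2372*128) + (57*(-19))/(-5325)) = 4*((1/2372)*(1/128) - 1083*(-1/5325)) = 4*(1/303616 + 361/1775) = 4*(109607151/538918400) = 109607151/134729600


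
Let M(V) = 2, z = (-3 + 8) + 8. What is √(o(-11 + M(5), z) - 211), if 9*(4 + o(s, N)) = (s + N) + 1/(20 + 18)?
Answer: I*√309814/38 ≈ 14.648*I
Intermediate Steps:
z = 13 (z = 5 + 8 = 13)
o(s, N) = -1367/342 + N/9 + s/9 (o(s, N) = -4 + ((s + N) + 1/(20 + 18))/9 = -4 + ((N + s) + 1/38)/9 = -4 + (1/38 + N + s)/9 = -4 + (1/342 + N/9 + s/9) = -1367/342 + N/9 + s/9)
√(o(-11 + M(5), z) - 211) = √((-1367/342 + (⅑)*13 + (-11 + 2)/9) - 211) = √((-1367/342 + 13/9 + (⅑)*(-9)) - 211) = √((-1367/342 + 13/9 - 1) - 211) = √(-135/38 - 211) = √(-8153/38) = I*√309814/38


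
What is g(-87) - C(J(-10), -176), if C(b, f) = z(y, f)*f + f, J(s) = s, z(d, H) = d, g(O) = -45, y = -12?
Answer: -1981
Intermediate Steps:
C(b, f) = -11*f (C(b, f) = -12*f + f = -11*f)
g(-87) - C(J(-10), -176) = -45 - (-11)*(-176) = -45 - 1*1936 = -45 - 1936 = -1981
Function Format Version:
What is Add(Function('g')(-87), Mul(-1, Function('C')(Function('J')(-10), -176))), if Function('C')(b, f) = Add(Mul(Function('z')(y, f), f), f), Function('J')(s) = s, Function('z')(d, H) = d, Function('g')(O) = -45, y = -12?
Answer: -1981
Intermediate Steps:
Function('C')(b, f) = Mul(-11, f) (Function('C')(b, f) = Add(Mul(-12, f), f) = Mul(-11, f))
Add(Function('g')(-87), Mul(-1, Function('C')(Function('J')(-10), -176))) = Add(-45, Mul(-1, Mul(-11, -176))) = Add(-45, Mul(-1, 1936)) = Add(-45, -1936) = -1981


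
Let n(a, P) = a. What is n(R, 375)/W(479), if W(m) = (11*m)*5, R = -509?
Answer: -509/26345 ≈ -0.019321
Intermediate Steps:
W(m) = 55*m
n(R, 375)/W(479) = -509/(55*479) = -509/26345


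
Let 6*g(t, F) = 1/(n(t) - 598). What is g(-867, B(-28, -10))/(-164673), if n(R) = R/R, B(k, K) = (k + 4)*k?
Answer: 1/589858686 ≈ 1.6953e-9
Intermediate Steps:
B(k, K) = k*(4 + k) (B(k, K) = (4 + k)*k = k*(4 + k))
n(R) = 1
g(t, F) = -1/3582 (g(t, F) = 1/(6*(1 - 598)) = (⅙)/(-597) = (⅙)*(-1/597) = -1/3582)
g(-867, B(-28, -10))/(-164673) = -1/3582/(-164673) = -1/3582*(-1/164673) = 1/589858686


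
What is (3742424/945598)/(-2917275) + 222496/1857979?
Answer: 306881852544901052/2562682012684292775 ≈ 0.11975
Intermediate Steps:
(3742424/945598)/(-2917275) + 222496/1857979 = (3742424*(1/945598))*(-1/2917275) + 222496*(1/1857979) = (1871212/472799)*(-1/2917275) + 222496/1857979 = -1871212/1379284702725 + 222496/1857979 = 306881852544901052/2562682012684292775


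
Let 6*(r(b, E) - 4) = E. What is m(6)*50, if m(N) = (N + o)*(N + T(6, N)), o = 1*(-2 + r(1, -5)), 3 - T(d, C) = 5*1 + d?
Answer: -2150/3 ≈ -716.67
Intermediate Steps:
r(b, E) = 4 + E/6
T(d, C) = -2 - d (T(d, C) = 3 - (5*1 + d) = 3 - (5 + d) = 3 + (-5 - d) = -2 - d)
o = 7/6 (o = 1*(-2 + (4 + (1/6)*(-5))) = 1*(-2 + (4 - 5/6)) = 1*(-2 + 19/6) = 1*(7/6) = 7/6 ≈ 1.1667)
m(N) = (-8 + N)*(7/6 + N) (m(N) = (N + 7/6)*(N + (-2 - 1*6)) = (7/6 + N)*(N + (-2 - 6)) = (7/6 + N)*(N - 8) = (7/6 + N)*(-8 + N) = (-8 + N)*(7/6 + N))
m(6)*50 = (-28/3 + 6**2 - 41/6*6)*50 = (-28/3 + 36 - 41)*50 = -43/3*50 = -2150/3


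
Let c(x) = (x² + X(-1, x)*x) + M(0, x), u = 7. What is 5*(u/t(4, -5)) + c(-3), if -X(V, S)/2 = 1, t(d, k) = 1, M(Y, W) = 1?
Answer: 51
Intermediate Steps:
X(V, S) = -2 (X(V, S) = -2*1 = -2)
c(x) = 1 + x² - 2*x (c(x) = (x² - 2*x) + 1 = 1 + x² - 2*x)
5*(u/t(4, -5)) + c(-3) = 5*(7/1) + (1 + (-3)² - 2*(-3)) = 5*(7*1) + (1 + 9 + 6) = 5*7 + 16 = 35 + 16 = 51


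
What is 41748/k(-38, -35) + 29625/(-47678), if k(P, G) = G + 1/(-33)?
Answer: -16429866063/13778942 ≈ -1192.4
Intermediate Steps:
k(P, G) = -1/33 + G (k(P, G) = G - 1/33 = -1/33 + G)
41748/k(-38, -35) + 29625/(-47678) = 41748/(-1/33 - 35) + 29625/(-47678) = 41748/(-1156/33) + 29625*(-1/47678) = 41748*(-33/1156) - 29625/47678 = -344421/289 - 29625/47678 = -16429866063/13778942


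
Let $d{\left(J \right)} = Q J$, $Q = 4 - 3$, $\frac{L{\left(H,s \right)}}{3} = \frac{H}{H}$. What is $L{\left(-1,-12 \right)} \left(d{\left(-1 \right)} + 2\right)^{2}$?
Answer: $3$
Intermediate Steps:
$L{\left(H,s \right)} = 3$ ($L{\left(H,s \right)} = 3 \frac{H}{H} = 3 \cdot 1 = 3$)
$Q = 1$
$d{\left(J \right)} = J$ ($d{\left(J \right)} = 1 J = J$)
$L{\left(-1,-12 \right)} \left(d{\left(-1 \right)} + 2\right)^{2} = 3 \left(-1 + 2\right)^{2} = 3 \cdot 1^{2} = 3 \cdot 1 = 3$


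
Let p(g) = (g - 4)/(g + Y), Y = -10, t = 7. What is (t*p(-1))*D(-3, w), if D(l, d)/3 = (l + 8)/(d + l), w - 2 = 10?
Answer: 175/33 ≈ 5.3030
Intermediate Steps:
w = 12 (w = 2 + 10 = 12)
D(l, d) = 3*(8 + l)/(d + l) (D(l, d) = 3*((l + 8)/(d + l)) = 3*((8 + l)/(d + l)) = 3*(8 + l)/(d + l))
p(g) = (-4 + g)/(-10 + g) (p(g) = (g - 4)/(g - 10) = (-4 + g)/(-10 + g))
(t*p(-1))*D(-3, w) = (7*((-4 - 1)/(-10 - 1)))*(3*(8 - 3)/(12 - 3)) = (7*(-5/(-11)))*(3*5/9) = (7*(-1/11*(-5)))*(3*(⅑)*5) = (7*(5/11))*(5/3) = (35/11)*(5/3) = 175/33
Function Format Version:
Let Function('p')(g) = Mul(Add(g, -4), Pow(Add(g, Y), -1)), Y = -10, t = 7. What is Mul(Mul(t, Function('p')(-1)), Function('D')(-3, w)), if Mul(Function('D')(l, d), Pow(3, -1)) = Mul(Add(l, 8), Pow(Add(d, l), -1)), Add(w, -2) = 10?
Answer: Rational(175, 33) ≈ 5.3030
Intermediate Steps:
w = 12 (w = Add(2, 10) = 12)
Function('D')(l, d) = Mul(3, Pow(Add(d, l), -1), Add(8, l)) (Function('D')(l, d) = Mul(3, Mul(Add(l, 8), Pow(Add(d, l), -1))) = Mul(3, Mul(Add(8, l), Pow(Add(d, l), -1))) = Mul(3, Mul(Pow(Add(d, l), -1), Add(8, l))) = Mul(3, Pow(Add(d, l), -1), Add(8, l)))
Function('p')(g) = Mul(Pow(Add(-10, g), -1), Add(-4, g)) (Function('p')(g) = Mul(Add(g, -4), Pow(Add(g, -10), -1)) = Mul(Add(-4, g), Pow(Add(-10, g), -1)) = Mul(Pow(Add(-10, g), -1), Add(-4, g)))
Mul(Mul(t, Function('p')(-1)), Function('D')(-3, w)) = Mul(Mul(7, Mul(Pow(Add(-10, -1), -1), Add(-4, -1))), Mul(3, Pow(Add(12, -3), -1), Add(8, -3))) = Mul(Mul(7, Mul(Pow(-11, -1), -5)), Mul(3, Pow(9, -1), 5)) = Mul(Mul(7, Mul(Rational(-1, 11), -5)), Mul(3, Rational(1, 9), 5)) = Mul(Mul(7, Rational(5, 11)), Rational(5, 3)) = Mul(Rational(35, 11), Rational(5, 3)) = Rational(175, 33)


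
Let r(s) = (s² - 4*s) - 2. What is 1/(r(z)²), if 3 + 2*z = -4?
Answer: 16/9409 ≈ 0.0017005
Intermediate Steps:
z = -7/2 (z = -3/2 + (½)*(-4) = -3/2 - 2 = -7/2 ≈ -3.5000)
r(s) = -2 + s² - 4*s
1/(r(z)²) = 1/((-2 + (-7/2)² - 4*(-7/2))²) = 1/((-2 + 49/4 + 14)²) = 1/((97/4)²) = 1/(9409/16) = 16/9409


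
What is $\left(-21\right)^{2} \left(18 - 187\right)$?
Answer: $-74529$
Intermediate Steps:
$\left(-21\right)^{2} \left(18 - 187\right) = 441 \left(-169\right) = -74529$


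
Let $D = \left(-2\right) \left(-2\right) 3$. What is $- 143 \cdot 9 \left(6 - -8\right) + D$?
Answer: $-18006$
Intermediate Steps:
$D = 12$ ($D = 4 \cdot 3 = 12$)
$- 143 \cdot 9 \left(6 - -8\right) + D = - 143 \cdot 9 \left(6 - -8\right) + 12 = - 143 \cdot 9 \left(6 + 8\right) + 12 = - 143 \cdot 9 \cdot 14 + 12 = \left(-143\right) 126 + 12 = -18018 + 12 = -18006$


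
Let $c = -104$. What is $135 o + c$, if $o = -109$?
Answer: $-14819$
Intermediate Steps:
$135 o + c = 135 \left(-109\right) - 104 = -14715 - 104 = -14819$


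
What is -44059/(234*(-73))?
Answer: 44059/17082 ≈ 2.5793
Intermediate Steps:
-44059/(234*(-73)) = -44059/(-17082) = -44059*(-1/17082) = 44059/17082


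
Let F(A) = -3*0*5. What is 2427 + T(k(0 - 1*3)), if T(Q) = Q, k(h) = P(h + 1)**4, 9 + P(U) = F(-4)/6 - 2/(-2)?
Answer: 6523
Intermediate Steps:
F(A) = 0 (F(A) = 0*5 = 0)
P(U) = -8 (P(U) = -9 + (0/6 - 2/(-2)) = -9 + (0*(1/6) - 2*(-1/2)) = -9 + (0 + 1) = -9 + 1 = -8)
k(h) = 4096 (k(h) = (-8)**4 = 4096)
2427 + T(k(0 - 1*3)) = 2427 + 4096 = 6523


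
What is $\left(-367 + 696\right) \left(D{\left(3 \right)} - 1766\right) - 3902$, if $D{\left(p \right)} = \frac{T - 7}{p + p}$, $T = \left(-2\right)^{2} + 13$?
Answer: $- \frac{1753103}{3} \approx -5.8437 \cdot 10^{5}$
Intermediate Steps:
$T = 17$ ($T = 4 + 13 = 17$)
$D{\left(p \right)} = \frac{5}{p}$ ($D{\left(p \right)} = \frac{17 - 7}{p + p} = \frac{10}{2 p} = 10 \frac{1}{2 p} = \frac{5}{p}$)
$\left(-367 + 696\right) \left(D{\left(3 \right)} - 1766\right) - 3902 = \left(-367 + 696\right) \left(\frac{5}{3} - 1766\right) - 3902 = 329 \left(5 \cdot \frac{1}{3} - 1766\right) - 3902 = 329 \left(\frac{5}{3} - 1766\right) - 3902 = 329 \left(- \frac{5293}{3}\right) - 3902 = - \frac{1741397}{3} - 3902 = - \frac{1753103}{3}$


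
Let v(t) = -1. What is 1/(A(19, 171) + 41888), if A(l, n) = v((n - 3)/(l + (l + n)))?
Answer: 1/41887 ≈ 2.3874e-5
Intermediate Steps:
A(l, n) = -1
1/(A(19, 171) + 41888) = 1/(-1 + 41888) = 1/41887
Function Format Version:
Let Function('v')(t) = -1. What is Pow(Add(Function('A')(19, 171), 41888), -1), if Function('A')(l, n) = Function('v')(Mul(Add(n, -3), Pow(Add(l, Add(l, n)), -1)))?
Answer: Rational(1, 41887) ≈ 2.3874e-5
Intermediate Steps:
Function('A')(l, n) = -1
Pow(Add(Function('A')(19, 171), 41888), -1) = Pow(Add(-1, 41888), -1) = Pow(41887, -1) = Rational(1, 41887)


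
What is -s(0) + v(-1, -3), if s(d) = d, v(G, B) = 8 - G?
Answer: 9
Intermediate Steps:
-s(0) + v(-1, -3) = -1*0 + (8 - 1*(-1)) = 0 + (8 + 1) = 0 + 9 = 9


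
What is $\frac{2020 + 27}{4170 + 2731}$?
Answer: $\frac{2047}{6901} \approx 0.29662$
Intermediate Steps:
$\frac{2020 + 27}{4170 + 2731} = \frac{2047}{6901}$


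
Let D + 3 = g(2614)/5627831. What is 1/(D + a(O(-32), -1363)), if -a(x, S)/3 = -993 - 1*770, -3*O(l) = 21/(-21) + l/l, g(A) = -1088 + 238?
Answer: 5627831/29748713816 ≈ 0.00018918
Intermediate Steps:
g(A) = -850
O(l) = 0 (O(l) = -(21/(-21) + l/l)/3 = -(21*(-1/21) + 1)/3 = -(-1 + 1)/3 = -⅓*0 = 0)
a(x, S) = 5289 (a(x, S) = -3*(-993 - 1*770) = -3*(-993 - 770) = -3*(-1763) = 5289)
D = -16884343/5627831 (D = -3 - 850/5627831 = -16884343/5627831 ≈ -3.0002)
1/(D + a(O(-32), -1363)) = 1/(-16884343/5627831 + 5289) = 1/(29748713816/5627831) = 5627831/29748713816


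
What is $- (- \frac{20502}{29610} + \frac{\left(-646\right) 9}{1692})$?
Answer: $\frac{289}{70} \approx 4.1286$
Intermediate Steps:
$- (- \frac{20502}{29610} + \frac{\left(-646\right) 9}{1692}) = - (\left(-20502\right) \frac{1}{29610} - \frac{323}{94}) = - (- \frac{1139}{1645} - \frac{323}{94}) = \left(-1\right) \left(- \frac{289}{70}\right) = \frac{289}{70}$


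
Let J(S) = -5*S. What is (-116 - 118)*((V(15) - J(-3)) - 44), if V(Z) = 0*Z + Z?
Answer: 10296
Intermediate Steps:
V(Z) = Z (V(Z) = 0 + Z = Z)
(-116 - 118)*((V(15) - J(-3)) - 44) = (-116 - 118)*((15 - (-5)*(-3)) - 44) = -234*((15 - 1*15) - 44) = -234*((15 - 15) - 44) = -234*(0 - 44) = -234*(-44) = 10296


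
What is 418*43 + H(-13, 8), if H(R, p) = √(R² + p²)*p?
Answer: 17974 + 8*√233 ≈ 18096.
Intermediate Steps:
H(R, p) = p*√(R² + p²)
418*43 + H(-13, 8) = 418*43 + 8*√((-13)² + 8²) = 17974 + 8*√(169 + 64) = 17974 + 8*√233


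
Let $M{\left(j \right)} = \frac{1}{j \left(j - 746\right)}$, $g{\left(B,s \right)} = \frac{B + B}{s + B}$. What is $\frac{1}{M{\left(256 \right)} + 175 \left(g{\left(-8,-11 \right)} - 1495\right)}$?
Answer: $- \frac{2383360}{623195328019} \approx -3.8244 \cdot 10^{-6}$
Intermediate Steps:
$g{\left(B,s \right)} = \frac{2 B}{B + s}$
$M{\left(j \right)} = \frac{1}{j \left(-746 + j\right)}$
$\frac{1}{M{\left(256 \right)} + 175 \left(g{\left(-8,-11 \right)} - 1495\right)} = \frac{1}{\frac{1}{256 \left(-746 + 256\right)} + 175 \left(2 \left(-8\right) \frac{1}{-8 - 11} - 1495\right)} = \frac{1}{\frac{1}{256 \left(-490\right)} + 175 \left(2 \left(-8\right) \frac{1}{-19} - 1495\right)} = \frac{1}{\frac{1}{256} \left(- \frac{1}{490}\right) + 175 \left(2 \left(-8\right) \left(- \frac{1}{19}\right) - 1495\right)} = \frac{1}{- \frac{1}{125440} + 175 \left(\frac{16}{19} - 1495\right)} = \frac{1}{- \frac{1}{125440} + 175 \left(- \frac{28389}{19}\right)} = \frac{1}{- \frac{1}{125440} - \frac{4968075}{19}} = \frac{1}{- \frac{623195328019}{2383360}} = - \frac{2383360}{623195328019}$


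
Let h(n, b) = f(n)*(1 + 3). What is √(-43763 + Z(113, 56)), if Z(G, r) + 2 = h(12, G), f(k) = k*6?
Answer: I*√43477 ≈ 208.51*I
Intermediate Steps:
f(k) = 6*k
h(n, b) = 24*n (h(n, b) = (6*n)*(1 + 3) = (6*n)*4 = 24*n)
Z(G, r) = 286 (Z(G, r) = -2 + 24*12 = -2 + 288 = 286)
√(-43763 + Z(113, 56)) = √(-43763 + 286) = √(-43477) = I*√43477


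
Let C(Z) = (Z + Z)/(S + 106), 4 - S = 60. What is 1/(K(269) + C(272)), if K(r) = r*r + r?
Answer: 25/1816022 ≈ 1.3766e-5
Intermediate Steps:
S = -56 (S = 4 - 1*60 = 4 - 60 = -56)
C(Z) = Z/25 (C(Z) = (Z + Z)/(-56 + 106) = (2*Z)/50 = (2*Z)*(1/50) = Z/25)
K(r) = r + r² (K(r) = r² + r = r + r²)
1/(K(269) + C(272)) = 1/(269*(1 + 269) + (1/25)*272) = 1/(269*270 + 272/25) = 1/(72630 + 272/25) = 1/(1816022/25) = 25/1816022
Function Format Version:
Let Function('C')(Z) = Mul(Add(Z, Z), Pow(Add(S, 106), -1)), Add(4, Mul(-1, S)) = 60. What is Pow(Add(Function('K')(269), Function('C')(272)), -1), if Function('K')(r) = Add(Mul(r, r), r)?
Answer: Rational(25, 1816022) ≈ 1.3766e-5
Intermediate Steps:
S = -56 (S = Add(4, Mul(-1, 60)) = Add(4, -60) = -56)
Function('C')(Z) = Mul(Rational(1, 25), Z) (Function('C')(Z) = Mul(Add(Z, Z), Pow(Add(-56, 106), -1)) = Mul(Mul(2, Z), Pow(50, -1)) = Mul(Mul(2, Z), Rational(1, 50)) = Mul(Rational(1, 25), Z))
Function('K')(r) = Add(r, Pow(r, 2)) (Function('K')(r) = Add(Pow(r, 2), r) = Add(r, Pow(r, 2)))
Pow(Add(Function('K')(269), Function('C')(272)), -1) = Pow(Add(Mul(269, Add(1, 269)), Mul(Rational(1, 25), 272)), -1) = Pow(Add(Mul(269, 270), Rational(272, 25)), -1) = Pow(Add(72630, Rational(272, 25)), -1) = Pow(Rational(1816022, 25), -1) = Rational(25, 1816022)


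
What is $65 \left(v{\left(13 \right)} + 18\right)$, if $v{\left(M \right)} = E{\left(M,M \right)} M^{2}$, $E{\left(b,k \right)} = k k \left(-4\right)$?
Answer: $-7424690$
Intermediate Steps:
$E{\left(b,k \right)} = - 4 k^{2}$ ($E{\left(b,k \right)} = k^{2} \left(-4\right) = - 4 k^{2}$)
$v{\left(M \right)} = - 4 M^{4}$ ($v{\left(M \right)} = - 4 M^{2} M^{2} = - 4 M^{4}$)
$65 \left(v{\left(13 \right)} + 18\right) = 65 \left(- 4 \cdot 13^{4} + 18\right) = 65 \left(\left(-4\right) 28561 + 18\right) = 65 \left(-114244 + 18\right) = 65 \left(-114226\right) = -7424690$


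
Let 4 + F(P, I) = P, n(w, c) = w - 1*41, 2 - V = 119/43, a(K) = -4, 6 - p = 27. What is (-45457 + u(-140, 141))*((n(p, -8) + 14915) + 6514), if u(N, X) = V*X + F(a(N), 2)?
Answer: -41871798816/43 ≈ -9.7376e+8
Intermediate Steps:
p = -21 (p = 6 - 1*27 = 6 - 27 = -21)
V = -33/43 (V = 2 - 119/43 = -33/43 ≈ -0.76744)
n(w, c) = -41 + w (n(w, c) = w - 41 = -41 + w)
F(P, I) = -4 + P
u(N, X) = -8 - 33*X/43 (u(N, X) = -33*X/43 + (-4 - 4) = -33*X/43 - 8 = -8 - 33*X/43)
(-45457 + u(-140, 141))*((n(p, -8) + 14915) + 6514) = (-45457 + (-8 - 33/43*141))*(((-41 - 21) + 14915) + 6514) = (-45457 + (-8 - 4653/43))*((-62 + 14915) + 6514) = (-45457 - 4997/43)*(14853 + 6514) = -1959648/43*21367 = -41871798816/43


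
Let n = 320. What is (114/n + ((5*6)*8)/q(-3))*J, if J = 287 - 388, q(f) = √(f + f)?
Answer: -5757/160 + 4040*I*√6 ≈ -35.981 + 9895.9*I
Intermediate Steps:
q(f) = √2*√f (q(f) = √(2*f) = √2*√f)
J = -101
(114/n + ((5*6)*8)/q(-3))*J = (114/320 + ((5*6)*8)/((√2*√(-3))))*(-101) = (114*(1/320) + (30*8)/((√2*(I*√3))))*(-101) = (57/160 + 240/((I*√6)))*(-101) = (57/160 + 240*(-I*√6/6))*(-101) = (57/160 - 40*I*√6)*(-101) = -5757/160 + 4040*I*√6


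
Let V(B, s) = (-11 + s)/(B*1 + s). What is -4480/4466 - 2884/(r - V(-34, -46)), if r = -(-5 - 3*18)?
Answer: -75091840/1487497 ≈ -50.482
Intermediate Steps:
r = 59 (r = -(-5 - 54) = -1*(-59) = 59)
V(B, s) = (-11 + s)/(B + s)
-4480/4466 - 2884/(r - V(-34, -46)) = -4480/4466 - 2884/(59 - (-11 - 46)/(-34 - 46)) = -4480*1/4466 - 2884/(59 - (-57)/(-80)) = -320/319 - 2884/(59 - (-1)*(-57)/80) = -320/319 - 2884/(59 - 1*57/80) = -320/319 - 2884/(59 - 57/80) = -320/319 - 2884/4663/80 = -320/319 - 2884*80/4663 = -320/319 - 230720/4663 = -75091840/1487497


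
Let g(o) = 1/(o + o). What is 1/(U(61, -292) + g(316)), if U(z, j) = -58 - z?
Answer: -632/75207 ≈ -0.0084035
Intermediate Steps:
g(o) = 1/(2*o)
1/(U(61, -292) + g(316)) = 1/((-58 - 1*61) + (1/2)/316) = 1/((-58 - 61) + (1/2)*(1/316)) = 1/(-119 + 1/632) = 1/(-75207/632) = -632/75207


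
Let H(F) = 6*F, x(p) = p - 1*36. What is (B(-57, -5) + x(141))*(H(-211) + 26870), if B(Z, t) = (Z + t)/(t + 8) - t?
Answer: 6861872/3 ≈ 2.2873e+6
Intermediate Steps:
x(p) = -36 + p (x(p) = p - 36 = -36 + p)
B(Z, t) = -t + (Z + t)/(8 + t) (B(Z, t) = (Z + t)/(8 + t) - t = -t + (Z + t)/(8 + t))
(B(-57, -5) + x(141))*(H(-211) + 26870) = ((-57 - 1*(-5)² - 7*(-5))/(8 - 5) + (-36 + 141))*(6*(-211) + 26870) = ((-57 - 1*25 + 35)/3 + 105)*(-1266 + 26870) = ((-57 - 25 + 35)/3 + 105)*25604 = ((⅓)*(-47) + 105)*25604 = (-47/3 + 105)*25604 = (268/3)*25604 = 6861872/3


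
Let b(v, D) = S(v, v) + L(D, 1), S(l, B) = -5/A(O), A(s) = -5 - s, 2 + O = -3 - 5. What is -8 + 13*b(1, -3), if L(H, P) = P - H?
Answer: 31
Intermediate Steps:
O = -10 (O = -2 + (-3 - 5) = -2 - 8 = -10)
S(l, B) = -1 (S(l, B) = -5/(-5 - 1*(-10)) = -5/(-5 + 10) = -5/5 = -5*1/5 = -1)
b(v, D) = -D (b(v, D) = -1 + (1 - D) = -D)
-8 + 13*b(1, -3) = -8 + 13*(-1*(-3)) = -8 + 13*3 = -8 + 39 = 31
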